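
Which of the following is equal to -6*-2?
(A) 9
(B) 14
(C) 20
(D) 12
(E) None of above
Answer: D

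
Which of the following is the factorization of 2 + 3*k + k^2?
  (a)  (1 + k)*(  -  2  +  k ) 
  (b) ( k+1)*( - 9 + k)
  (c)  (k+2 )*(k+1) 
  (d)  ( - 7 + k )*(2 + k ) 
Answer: c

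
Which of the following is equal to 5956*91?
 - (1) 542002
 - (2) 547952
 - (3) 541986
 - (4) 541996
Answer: 4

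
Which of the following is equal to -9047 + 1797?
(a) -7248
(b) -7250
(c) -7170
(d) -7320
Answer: b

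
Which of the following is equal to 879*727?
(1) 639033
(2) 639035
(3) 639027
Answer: 1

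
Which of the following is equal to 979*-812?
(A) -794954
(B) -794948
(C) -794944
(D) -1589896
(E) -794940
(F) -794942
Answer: B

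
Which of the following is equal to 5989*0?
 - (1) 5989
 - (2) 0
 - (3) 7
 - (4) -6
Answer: 2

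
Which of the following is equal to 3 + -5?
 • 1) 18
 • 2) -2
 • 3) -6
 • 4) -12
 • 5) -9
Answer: 2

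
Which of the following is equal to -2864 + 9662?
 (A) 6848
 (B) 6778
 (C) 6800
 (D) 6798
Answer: D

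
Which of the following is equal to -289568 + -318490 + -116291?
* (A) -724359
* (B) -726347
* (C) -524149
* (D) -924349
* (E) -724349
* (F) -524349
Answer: E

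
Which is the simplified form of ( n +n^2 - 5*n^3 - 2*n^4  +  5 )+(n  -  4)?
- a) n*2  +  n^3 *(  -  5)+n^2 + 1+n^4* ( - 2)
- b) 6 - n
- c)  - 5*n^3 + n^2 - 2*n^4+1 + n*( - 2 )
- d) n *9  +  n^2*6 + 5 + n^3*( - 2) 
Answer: a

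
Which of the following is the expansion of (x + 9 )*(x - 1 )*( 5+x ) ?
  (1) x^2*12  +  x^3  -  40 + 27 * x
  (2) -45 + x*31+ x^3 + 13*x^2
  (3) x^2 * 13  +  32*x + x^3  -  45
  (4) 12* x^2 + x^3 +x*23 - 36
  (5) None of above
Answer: 2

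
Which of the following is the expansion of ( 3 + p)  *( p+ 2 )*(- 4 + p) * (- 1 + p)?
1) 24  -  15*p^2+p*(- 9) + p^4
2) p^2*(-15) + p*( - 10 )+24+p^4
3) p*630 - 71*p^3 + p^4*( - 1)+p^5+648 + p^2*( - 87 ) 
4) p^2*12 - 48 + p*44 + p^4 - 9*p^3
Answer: 2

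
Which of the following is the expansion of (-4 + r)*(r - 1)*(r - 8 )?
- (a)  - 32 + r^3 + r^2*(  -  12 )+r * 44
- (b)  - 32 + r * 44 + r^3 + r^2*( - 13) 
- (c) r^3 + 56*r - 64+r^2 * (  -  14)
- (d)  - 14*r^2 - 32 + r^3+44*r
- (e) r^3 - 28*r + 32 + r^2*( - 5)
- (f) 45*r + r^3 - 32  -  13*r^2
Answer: b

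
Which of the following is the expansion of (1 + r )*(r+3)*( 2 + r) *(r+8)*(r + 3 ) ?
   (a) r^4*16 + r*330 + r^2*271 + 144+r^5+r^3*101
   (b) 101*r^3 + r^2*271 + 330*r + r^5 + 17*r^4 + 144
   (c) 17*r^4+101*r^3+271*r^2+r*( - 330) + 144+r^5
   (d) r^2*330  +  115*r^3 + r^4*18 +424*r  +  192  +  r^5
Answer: b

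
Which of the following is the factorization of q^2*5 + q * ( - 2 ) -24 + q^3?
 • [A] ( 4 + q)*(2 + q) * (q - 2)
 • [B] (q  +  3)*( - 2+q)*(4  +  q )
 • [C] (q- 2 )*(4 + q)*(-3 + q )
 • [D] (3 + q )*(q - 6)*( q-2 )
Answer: B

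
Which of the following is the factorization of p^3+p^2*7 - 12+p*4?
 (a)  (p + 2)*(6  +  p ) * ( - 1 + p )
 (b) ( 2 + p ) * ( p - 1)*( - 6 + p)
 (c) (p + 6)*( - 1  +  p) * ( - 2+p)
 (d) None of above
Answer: a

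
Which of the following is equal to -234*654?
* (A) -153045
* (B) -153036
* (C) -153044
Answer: B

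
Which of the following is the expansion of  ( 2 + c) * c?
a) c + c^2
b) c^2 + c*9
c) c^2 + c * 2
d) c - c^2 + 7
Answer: c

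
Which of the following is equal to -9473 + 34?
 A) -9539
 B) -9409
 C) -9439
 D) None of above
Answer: C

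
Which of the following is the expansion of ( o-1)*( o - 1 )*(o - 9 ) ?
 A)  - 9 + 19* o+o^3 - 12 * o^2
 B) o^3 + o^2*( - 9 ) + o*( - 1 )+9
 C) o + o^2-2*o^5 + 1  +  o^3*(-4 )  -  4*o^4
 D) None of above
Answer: D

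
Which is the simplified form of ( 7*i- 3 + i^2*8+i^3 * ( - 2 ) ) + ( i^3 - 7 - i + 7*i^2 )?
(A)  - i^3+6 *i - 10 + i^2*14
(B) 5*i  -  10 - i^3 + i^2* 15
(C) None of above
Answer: C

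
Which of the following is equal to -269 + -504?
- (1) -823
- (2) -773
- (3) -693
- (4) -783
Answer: 2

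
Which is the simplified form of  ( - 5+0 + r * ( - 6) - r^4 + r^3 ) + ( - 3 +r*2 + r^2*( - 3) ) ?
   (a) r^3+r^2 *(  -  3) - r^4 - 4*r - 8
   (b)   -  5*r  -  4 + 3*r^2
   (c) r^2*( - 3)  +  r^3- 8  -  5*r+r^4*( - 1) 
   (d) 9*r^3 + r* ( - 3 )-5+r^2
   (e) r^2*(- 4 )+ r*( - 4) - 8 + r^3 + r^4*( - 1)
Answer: a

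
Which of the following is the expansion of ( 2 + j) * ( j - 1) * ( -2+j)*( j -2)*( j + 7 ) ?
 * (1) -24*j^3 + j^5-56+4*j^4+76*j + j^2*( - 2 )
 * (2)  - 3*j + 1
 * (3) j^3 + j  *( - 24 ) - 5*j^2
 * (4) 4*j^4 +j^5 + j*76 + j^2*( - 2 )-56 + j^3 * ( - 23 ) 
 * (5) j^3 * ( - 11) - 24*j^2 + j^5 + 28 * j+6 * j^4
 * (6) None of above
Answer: 4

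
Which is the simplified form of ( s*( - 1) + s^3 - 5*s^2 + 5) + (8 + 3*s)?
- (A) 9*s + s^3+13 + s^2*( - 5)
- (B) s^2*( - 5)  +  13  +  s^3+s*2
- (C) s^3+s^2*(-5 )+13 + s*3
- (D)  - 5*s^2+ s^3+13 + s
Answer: B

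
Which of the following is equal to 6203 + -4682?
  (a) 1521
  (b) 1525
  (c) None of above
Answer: a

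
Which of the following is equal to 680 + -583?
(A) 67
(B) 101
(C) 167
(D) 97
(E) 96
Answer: D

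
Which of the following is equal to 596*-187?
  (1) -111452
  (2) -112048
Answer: 1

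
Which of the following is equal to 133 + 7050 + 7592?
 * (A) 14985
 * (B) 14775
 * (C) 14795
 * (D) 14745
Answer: B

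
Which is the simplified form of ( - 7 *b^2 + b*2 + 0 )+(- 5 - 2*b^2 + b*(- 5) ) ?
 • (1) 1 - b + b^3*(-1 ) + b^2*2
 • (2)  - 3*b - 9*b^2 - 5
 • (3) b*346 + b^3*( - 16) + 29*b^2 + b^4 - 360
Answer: 2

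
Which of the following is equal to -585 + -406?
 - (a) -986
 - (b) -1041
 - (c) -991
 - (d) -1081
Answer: c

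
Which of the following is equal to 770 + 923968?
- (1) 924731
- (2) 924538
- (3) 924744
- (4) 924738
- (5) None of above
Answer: 4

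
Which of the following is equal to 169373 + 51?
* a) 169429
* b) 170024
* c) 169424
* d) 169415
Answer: c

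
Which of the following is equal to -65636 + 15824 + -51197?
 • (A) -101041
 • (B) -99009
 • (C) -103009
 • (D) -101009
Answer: D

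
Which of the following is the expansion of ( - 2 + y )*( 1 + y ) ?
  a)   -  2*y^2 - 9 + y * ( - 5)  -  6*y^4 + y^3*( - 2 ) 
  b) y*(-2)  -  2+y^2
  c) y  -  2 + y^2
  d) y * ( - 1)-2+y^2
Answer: d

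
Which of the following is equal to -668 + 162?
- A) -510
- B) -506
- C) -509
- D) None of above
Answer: B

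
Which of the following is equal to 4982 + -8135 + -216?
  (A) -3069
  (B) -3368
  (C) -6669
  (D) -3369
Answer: D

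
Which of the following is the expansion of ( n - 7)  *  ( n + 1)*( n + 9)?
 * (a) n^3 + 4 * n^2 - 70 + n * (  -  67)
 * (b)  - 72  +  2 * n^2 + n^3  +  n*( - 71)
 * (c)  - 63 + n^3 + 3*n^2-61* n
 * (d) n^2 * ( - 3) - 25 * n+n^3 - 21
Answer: c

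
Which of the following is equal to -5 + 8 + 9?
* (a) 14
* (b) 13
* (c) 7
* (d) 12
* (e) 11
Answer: d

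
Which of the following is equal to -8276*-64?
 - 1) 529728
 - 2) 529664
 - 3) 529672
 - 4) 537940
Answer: 2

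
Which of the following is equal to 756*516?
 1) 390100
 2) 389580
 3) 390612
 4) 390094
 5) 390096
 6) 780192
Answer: 5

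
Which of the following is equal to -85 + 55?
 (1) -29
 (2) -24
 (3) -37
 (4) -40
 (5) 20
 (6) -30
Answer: 6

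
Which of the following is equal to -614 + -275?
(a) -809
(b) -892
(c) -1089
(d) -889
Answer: d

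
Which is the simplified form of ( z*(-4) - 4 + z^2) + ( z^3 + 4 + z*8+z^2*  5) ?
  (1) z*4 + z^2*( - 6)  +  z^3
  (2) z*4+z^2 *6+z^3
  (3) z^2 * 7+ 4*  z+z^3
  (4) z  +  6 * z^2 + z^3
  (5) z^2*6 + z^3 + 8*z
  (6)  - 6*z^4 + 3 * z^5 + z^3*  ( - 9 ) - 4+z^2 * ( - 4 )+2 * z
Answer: 2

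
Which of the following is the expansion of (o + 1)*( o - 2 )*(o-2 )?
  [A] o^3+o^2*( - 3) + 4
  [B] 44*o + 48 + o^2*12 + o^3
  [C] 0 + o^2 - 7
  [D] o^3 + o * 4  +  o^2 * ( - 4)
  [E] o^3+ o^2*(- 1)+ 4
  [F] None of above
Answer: A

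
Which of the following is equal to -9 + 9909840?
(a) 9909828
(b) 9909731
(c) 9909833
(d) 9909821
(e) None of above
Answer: e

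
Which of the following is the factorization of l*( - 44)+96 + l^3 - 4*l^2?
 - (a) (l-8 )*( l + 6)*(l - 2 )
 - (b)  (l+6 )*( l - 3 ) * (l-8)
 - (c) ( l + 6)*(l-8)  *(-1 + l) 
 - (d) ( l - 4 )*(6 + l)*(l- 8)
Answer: a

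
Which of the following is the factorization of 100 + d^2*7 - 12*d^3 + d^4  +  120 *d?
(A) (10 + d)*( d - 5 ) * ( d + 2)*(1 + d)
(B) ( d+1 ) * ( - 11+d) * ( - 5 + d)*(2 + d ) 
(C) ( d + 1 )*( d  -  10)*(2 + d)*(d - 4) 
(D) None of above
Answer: D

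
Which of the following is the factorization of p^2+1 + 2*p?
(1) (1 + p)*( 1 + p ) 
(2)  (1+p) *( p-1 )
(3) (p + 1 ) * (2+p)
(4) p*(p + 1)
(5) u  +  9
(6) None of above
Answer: 1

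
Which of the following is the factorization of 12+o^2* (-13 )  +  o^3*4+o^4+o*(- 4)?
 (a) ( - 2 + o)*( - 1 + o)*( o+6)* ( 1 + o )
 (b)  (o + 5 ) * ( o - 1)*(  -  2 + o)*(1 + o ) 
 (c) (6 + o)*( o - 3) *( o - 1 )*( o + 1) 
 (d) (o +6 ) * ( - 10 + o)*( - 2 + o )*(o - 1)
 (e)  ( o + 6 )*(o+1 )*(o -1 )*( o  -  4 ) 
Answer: a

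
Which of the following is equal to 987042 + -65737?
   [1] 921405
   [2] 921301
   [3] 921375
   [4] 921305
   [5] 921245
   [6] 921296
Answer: 4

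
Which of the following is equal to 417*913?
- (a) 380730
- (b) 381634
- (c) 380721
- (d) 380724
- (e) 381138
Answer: c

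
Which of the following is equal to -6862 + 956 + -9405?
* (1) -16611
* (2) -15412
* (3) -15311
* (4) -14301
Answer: 3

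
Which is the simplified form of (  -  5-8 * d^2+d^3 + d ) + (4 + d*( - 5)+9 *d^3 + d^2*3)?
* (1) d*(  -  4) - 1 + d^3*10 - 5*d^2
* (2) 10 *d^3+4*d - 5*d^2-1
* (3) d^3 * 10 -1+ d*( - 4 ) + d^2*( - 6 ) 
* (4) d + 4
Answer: 1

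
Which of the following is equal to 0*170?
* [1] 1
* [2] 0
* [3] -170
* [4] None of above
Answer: 2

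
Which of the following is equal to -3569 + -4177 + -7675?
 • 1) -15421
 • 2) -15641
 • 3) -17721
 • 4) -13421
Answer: 1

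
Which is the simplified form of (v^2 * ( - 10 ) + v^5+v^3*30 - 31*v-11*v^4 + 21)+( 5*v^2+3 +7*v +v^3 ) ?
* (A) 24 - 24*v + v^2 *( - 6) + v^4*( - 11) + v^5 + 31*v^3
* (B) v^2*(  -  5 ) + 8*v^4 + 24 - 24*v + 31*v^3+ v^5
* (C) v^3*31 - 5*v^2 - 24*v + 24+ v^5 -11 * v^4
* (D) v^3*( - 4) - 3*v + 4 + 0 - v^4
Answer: C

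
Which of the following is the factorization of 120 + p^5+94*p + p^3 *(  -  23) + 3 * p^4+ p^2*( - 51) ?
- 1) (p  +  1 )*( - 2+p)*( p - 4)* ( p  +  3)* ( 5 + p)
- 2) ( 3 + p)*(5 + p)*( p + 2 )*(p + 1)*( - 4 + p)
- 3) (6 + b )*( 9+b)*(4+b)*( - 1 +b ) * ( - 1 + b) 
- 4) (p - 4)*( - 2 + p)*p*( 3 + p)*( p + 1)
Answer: 1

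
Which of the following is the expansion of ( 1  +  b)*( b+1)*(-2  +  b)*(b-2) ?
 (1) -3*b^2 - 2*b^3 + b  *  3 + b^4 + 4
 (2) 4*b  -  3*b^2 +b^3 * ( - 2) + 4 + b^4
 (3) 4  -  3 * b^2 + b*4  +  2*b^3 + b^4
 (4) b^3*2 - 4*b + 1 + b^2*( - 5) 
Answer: 2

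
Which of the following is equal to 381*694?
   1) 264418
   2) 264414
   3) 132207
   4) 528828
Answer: 2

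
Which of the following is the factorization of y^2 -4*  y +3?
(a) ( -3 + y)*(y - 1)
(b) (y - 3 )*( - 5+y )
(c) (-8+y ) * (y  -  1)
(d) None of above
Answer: a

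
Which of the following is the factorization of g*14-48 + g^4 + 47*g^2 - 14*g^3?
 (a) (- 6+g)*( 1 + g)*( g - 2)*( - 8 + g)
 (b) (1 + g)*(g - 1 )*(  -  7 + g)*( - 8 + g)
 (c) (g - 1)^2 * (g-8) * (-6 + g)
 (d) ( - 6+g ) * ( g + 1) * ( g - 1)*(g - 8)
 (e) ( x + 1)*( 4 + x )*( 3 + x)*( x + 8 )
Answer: d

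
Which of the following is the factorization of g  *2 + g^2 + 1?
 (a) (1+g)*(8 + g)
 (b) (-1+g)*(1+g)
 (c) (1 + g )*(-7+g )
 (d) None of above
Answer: d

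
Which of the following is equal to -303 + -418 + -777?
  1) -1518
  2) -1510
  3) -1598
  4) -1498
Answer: 4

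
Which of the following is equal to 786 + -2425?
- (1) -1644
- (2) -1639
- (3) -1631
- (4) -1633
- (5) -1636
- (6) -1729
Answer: 2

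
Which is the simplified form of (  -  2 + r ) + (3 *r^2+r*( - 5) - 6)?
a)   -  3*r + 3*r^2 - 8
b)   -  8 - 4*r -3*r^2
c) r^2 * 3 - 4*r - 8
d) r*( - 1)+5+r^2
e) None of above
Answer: c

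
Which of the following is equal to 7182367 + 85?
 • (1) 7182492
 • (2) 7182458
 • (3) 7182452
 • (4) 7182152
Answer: 3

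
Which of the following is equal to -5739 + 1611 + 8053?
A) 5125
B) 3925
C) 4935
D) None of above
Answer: B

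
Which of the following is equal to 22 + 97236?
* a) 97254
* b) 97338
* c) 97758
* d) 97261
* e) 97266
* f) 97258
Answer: f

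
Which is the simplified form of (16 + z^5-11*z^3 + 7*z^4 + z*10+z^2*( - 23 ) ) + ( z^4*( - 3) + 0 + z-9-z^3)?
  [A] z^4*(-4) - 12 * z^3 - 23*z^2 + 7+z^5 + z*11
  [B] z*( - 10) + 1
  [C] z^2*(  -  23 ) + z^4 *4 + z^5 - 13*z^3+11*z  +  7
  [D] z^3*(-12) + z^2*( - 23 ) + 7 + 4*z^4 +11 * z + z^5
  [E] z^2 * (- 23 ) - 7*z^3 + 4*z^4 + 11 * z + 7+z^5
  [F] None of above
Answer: D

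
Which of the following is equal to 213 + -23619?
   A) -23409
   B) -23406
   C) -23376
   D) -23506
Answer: B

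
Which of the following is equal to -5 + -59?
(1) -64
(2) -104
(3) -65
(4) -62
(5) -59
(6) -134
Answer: 1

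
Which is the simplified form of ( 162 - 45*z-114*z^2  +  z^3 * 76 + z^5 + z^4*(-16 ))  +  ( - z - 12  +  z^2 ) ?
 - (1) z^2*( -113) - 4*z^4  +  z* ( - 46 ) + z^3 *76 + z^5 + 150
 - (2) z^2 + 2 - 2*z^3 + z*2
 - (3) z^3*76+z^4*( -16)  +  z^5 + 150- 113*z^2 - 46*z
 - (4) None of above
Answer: 3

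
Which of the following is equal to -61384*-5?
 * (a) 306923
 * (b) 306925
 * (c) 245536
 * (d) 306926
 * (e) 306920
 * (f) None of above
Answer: e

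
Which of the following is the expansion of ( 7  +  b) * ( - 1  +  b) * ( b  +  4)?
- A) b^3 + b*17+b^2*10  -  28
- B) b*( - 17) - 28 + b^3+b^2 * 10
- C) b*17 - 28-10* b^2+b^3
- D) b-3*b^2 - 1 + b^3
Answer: A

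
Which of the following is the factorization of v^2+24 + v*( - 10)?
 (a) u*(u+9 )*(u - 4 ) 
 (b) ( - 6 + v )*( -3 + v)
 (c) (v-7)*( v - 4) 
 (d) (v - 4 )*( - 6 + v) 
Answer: d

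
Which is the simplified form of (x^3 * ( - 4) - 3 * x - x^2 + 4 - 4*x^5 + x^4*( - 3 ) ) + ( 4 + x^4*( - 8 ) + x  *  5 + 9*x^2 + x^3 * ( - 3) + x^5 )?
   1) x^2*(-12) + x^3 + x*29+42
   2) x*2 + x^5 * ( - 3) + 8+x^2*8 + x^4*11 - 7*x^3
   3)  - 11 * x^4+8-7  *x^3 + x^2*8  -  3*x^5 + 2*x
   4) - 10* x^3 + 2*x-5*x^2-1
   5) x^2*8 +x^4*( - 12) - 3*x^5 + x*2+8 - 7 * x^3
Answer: 3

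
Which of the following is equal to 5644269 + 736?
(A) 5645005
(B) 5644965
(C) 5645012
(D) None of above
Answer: A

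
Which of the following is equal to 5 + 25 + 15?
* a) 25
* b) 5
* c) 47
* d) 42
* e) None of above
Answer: e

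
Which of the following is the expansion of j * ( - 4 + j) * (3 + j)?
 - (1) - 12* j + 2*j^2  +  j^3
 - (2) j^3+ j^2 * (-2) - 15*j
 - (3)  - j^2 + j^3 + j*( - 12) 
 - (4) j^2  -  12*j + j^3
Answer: 3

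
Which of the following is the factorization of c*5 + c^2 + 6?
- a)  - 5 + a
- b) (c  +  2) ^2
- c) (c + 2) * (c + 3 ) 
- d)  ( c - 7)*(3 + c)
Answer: c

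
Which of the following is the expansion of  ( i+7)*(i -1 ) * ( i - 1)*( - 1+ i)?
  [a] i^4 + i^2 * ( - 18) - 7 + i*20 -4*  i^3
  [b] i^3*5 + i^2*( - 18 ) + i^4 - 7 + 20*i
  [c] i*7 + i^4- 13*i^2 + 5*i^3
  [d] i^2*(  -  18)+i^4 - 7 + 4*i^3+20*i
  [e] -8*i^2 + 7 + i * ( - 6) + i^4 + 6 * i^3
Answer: d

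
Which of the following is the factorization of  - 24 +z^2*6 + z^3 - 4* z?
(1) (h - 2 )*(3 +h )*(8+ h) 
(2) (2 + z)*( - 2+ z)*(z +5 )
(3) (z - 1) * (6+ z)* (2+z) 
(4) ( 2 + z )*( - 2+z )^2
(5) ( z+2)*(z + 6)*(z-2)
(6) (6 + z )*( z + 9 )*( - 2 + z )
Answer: 5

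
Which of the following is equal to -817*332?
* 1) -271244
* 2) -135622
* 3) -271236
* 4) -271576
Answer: 1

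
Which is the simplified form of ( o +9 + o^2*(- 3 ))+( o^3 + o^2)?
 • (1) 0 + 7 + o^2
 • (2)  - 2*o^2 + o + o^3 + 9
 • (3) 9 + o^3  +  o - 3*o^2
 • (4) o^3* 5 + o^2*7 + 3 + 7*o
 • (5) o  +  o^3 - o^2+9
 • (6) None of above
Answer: 2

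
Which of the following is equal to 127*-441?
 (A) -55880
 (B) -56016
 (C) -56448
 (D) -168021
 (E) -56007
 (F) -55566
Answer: E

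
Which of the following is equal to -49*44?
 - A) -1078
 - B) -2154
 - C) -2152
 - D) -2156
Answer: D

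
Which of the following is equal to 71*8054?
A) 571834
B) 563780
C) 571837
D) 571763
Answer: A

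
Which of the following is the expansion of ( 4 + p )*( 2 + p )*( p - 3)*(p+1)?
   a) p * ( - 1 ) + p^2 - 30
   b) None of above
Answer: b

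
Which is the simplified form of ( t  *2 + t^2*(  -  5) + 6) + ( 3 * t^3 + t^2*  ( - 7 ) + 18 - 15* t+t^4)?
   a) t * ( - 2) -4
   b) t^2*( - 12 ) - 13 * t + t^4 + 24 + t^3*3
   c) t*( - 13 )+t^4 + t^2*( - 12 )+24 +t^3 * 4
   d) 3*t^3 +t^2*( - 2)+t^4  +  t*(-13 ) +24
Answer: b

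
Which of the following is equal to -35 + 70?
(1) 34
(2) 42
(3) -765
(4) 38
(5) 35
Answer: 5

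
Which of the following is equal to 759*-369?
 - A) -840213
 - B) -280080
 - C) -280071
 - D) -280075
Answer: C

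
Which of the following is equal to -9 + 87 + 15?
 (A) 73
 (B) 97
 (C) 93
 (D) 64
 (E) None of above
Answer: C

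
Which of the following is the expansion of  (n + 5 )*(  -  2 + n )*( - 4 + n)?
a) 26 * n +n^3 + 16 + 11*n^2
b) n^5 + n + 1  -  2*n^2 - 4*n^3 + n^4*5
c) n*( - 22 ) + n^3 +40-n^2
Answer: c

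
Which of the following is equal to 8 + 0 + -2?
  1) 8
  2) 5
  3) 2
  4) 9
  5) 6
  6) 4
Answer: 5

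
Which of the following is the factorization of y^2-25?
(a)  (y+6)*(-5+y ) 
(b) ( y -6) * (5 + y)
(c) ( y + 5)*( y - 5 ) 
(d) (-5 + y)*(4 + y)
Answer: c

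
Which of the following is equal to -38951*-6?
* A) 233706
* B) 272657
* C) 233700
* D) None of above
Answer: A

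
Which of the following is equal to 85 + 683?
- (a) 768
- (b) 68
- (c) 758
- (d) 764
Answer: a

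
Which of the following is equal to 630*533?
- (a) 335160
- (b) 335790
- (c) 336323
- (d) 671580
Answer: b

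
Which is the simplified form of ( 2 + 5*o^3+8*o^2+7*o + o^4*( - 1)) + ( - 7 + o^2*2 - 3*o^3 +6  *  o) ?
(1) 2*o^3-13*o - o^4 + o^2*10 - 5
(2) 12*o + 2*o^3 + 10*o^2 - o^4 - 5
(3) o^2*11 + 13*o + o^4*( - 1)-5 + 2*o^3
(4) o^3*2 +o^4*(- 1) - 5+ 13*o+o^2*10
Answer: 4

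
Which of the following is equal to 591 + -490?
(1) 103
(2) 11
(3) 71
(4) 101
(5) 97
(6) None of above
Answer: 4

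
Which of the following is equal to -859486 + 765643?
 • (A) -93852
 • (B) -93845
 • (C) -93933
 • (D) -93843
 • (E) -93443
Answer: D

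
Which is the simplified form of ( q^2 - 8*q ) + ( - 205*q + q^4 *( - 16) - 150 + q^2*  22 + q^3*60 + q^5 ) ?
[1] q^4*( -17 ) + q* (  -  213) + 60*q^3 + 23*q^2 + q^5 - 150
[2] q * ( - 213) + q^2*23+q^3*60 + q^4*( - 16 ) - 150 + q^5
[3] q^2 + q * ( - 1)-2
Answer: 2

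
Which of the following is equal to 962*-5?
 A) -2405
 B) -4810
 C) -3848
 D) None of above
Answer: B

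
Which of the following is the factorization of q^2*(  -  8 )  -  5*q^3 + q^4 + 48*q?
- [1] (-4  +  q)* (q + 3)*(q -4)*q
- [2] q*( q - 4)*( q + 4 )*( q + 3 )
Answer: 1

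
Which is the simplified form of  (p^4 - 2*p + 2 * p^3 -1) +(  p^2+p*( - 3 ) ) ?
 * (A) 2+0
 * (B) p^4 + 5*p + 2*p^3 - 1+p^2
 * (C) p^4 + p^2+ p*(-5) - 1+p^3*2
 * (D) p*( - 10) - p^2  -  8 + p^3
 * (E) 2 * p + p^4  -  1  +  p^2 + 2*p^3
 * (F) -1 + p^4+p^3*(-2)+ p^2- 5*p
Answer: C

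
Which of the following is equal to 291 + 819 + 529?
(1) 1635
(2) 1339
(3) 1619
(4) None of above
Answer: 4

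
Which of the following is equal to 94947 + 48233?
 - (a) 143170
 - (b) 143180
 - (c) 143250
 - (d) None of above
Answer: b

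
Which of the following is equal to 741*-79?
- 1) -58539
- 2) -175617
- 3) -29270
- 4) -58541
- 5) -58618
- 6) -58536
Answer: 1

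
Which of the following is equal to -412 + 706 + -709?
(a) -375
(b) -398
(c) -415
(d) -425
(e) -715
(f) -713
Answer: c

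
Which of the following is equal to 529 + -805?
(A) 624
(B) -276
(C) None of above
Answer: B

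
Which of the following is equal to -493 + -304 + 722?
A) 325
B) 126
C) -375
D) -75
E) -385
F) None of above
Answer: D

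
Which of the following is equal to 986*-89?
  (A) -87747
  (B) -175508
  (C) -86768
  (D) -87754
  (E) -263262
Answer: D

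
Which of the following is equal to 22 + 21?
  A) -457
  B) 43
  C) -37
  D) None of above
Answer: B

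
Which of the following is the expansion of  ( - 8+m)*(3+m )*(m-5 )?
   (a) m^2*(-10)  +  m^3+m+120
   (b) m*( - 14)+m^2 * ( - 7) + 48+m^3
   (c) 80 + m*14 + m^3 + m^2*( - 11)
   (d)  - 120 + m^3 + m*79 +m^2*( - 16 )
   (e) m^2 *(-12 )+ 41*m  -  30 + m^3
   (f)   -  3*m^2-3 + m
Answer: a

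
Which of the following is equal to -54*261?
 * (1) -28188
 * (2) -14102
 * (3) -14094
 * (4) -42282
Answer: 3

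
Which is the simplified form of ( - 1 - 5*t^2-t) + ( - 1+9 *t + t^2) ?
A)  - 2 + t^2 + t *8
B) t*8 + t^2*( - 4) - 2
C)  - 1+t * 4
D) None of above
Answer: B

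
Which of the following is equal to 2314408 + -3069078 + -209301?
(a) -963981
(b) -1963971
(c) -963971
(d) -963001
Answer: c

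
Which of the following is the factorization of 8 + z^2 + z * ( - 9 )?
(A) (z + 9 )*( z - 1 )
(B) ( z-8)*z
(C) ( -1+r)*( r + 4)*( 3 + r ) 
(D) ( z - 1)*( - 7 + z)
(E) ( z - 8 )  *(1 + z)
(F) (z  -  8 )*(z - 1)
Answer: F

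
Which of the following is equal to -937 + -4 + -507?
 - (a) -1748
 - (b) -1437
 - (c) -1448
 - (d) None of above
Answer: c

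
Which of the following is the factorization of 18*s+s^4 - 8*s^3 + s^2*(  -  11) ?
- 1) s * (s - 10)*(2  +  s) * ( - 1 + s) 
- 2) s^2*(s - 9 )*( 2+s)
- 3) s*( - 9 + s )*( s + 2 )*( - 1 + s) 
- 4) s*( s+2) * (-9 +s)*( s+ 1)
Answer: 3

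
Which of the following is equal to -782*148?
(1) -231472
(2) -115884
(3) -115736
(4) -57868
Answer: 3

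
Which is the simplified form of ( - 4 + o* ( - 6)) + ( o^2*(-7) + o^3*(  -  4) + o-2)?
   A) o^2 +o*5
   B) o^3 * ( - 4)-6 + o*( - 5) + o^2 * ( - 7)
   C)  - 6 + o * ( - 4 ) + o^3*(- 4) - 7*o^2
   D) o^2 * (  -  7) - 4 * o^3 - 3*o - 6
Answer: B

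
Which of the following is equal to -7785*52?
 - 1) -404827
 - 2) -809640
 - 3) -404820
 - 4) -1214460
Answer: 3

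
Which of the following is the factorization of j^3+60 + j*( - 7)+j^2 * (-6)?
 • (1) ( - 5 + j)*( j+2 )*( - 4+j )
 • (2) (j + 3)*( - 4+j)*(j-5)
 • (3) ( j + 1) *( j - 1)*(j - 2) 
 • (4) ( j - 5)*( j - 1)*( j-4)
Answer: 2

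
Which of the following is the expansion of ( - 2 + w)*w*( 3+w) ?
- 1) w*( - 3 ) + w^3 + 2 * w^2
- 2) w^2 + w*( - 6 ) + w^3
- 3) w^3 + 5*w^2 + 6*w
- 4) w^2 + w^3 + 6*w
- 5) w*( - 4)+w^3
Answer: 2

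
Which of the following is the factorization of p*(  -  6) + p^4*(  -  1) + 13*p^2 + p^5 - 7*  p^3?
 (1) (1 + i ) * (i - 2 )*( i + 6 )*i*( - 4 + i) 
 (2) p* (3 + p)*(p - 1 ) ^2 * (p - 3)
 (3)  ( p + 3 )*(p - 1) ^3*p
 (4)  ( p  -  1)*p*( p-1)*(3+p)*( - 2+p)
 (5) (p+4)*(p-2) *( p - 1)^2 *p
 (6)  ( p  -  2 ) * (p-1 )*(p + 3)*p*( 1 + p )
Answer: 4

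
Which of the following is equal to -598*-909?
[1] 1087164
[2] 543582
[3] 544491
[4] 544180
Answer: 2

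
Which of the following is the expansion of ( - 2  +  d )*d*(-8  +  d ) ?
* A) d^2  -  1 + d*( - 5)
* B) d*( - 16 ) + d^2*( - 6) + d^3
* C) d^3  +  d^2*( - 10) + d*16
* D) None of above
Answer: C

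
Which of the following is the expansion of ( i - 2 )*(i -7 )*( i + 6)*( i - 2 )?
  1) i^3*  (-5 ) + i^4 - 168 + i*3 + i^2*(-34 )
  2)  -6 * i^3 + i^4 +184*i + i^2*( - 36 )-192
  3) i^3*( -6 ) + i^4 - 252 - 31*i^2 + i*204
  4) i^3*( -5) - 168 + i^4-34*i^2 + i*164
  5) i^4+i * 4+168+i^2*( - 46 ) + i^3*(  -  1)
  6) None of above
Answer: 4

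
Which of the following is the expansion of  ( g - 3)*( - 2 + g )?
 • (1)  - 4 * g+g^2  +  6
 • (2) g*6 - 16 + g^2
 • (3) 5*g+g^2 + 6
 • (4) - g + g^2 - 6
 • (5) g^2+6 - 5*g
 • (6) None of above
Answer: 5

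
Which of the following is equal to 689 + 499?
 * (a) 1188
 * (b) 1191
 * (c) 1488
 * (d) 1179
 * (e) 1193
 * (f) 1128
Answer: a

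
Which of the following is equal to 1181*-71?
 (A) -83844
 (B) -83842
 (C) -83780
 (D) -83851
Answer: D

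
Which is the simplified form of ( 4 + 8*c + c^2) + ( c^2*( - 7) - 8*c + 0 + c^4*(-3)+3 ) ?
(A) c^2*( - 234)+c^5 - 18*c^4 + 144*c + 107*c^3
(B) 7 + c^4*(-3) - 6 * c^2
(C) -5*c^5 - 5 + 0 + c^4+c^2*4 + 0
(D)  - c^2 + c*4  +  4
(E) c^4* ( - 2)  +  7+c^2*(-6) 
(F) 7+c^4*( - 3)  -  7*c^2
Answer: B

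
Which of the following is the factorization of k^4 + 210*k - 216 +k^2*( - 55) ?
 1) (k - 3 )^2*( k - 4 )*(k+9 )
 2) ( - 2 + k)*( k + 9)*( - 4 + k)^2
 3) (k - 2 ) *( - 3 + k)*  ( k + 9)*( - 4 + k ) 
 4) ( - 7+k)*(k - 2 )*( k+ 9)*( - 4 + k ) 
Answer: 3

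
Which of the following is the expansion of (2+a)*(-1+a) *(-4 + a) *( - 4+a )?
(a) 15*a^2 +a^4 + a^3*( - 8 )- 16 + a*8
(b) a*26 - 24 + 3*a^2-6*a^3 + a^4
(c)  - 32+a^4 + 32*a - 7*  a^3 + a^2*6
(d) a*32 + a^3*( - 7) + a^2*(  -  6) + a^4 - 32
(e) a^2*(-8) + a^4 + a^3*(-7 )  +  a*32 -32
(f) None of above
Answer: c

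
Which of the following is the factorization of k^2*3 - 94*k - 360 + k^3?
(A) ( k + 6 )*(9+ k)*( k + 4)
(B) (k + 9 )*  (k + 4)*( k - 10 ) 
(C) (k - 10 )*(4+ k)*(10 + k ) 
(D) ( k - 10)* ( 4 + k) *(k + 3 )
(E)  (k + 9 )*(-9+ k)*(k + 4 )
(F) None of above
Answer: B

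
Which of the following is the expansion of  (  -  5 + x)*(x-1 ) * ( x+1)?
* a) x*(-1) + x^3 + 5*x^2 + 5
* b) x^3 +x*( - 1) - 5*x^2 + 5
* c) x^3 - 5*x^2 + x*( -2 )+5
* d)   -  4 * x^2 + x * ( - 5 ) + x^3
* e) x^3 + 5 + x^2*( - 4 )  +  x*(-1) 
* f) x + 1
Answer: b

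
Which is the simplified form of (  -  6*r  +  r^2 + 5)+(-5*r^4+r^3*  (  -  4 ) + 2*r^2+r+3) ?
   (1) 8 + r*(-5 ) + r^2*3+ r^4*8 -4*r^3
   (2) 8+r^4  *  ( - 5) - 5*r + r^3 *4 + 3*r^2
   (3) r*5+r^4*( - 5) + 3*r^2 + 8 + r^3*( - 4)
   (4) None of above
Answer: 4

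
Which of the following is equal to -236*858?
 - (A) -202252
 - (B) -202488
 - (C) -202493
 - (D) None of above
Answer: B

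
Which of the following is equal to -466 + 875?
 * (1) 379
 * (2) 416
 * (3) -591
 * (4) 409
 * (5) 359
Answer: 4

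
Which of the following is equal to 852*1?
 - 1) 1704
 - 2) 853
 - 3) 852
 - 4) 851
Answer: 3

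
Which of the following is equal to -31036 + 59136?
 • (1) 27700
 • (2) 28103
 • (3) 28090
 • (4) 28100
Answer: 4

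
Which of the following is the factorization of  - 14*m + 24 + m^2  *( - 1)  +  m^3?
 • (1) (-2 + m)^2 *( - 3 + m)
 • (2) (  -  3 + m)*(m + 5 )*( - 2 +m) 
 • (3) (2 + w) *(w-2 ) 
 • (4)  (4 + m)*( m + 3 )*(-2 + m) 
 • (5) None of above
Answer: 5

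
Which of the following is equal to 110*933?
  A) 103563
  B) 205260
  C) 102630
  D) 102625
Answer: C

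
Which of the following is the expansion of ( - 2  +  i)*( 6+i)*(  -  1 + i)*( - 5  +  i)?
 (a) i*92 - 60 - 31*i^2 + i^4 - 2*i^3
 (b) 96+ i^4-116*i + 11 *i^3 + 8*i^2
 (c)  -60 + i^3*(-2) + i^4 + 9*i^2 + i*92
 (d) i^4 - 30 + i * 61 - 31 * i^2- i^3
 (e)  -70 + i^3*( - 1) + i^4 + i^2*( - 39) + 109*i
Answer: a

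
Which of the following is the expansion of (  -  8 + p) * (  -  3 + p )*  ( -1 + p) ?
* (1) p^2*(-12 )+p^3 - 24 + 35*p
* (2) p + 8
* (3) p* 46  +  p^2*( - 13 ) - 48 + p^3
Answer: 1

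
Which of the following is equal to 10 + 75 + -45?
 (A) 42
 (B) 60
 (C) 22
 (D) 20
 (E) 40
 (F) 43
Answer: E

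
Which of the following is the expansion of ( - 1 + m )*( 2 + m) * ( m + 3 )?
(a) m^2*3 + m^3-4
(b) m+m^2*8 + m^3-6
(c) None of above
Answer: c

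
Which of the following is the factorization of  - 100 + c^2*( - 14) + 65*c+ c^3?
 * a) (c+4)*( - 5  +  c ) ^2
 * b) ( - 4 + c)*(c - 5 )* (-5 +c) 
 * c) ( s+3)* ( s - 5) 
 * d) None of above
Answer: b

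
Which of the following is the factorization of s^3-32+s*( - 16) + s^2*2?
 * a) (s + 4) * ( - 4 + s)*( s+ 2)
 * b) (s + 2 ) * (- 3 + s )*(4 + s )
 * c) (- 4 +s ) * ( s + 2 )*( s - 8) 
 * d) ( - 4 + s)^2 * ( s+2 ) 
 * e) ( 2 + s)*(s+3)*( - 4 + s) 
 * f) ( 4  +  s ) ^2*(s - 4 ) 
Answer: a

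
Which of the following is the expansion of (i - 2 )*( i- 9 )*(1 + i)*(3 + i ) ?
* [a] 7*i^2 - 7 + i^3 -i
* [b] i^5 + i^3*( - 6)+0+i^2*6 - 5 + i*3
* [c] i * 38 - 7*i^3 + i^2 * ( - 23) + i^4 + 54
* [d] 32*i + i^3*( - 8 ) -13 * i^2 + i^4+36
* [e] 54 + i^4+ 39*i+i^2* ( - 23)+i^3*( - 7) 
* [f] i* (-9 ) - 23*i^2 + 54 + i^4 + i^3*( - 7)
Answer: e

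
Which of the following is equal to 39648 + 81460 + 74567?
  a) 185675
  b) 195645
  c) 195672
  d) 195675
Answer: d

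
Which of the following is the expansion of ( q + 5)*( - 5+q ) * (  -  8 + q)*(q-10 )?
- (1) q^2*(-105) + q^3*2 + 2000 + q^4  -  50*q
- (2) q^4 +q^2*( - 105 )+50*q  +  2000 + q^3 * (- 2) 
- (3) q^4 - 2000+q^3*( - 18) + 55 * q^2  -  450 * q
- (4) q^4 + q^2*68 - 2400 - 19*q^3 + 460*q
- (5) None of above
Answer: 5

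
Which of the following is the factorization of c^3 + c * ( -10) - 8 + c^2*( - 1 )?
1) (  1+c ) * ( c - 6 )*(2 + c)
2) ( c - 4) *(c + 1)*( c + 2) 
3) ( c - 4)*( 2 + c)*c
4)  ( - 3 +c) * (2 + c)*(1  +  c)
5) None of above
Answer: 2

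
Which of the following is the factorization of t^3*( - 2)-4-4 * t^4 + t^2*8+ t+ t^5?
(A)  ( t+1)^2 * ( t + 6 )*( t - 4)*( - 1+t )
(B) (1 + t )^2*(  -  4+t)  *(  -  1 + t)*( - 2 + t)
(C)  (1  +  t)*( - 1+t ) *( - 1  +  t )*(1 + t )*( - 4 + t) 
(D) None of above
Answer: C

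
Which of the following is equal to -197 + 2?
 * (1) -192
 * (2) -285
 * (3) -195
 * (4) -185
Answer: 3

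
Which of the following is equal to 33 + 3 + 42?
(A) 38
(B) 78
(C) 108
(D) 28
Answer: B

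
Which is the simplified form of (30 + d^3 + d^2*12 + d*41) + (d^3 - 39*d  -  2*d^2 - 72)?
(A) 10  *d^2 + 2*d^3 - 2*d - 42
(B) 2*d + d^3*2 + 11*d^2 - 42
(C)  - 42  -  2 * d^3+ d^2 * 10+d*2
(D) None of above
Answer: D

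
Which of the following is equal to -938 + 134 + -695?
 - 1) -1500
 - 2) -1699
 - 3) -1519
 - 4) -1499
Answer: 4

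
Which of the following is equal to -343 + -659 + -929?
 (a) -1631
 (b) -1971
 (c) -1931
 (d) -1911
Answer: c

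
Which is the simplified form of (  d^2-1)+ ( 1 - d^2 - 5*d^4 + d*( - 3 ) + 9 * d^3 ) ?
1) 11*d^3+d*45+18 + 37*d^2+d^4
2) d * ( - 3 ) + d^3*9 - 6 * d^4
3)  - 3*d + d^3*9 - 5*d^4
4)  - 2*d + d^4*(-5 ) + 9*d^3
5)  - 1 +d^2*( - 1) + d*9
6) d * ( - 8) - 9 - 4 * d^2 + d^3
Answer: 3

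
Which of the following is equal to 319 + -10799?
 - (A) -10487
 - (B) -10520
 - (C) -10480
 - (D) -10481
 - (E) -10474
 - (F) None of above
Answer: C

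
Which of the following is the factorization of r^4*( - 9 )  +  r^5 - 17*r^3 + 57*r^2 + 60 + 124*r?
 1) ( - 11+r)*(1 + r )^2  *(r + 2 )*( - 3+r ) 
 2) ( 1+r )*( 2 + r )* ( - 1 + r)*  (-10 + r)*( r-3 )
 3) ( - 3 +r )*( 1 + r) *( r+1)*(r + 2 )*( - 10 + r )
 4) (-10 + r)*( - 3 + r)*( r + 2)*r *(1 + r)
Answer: 3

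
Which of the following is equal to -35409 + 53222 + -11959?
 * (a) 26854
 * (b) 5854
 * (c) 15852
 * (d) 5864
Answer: b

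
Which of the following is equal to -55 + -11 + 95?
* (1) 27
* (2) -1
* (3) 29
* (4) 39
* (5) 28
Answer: 3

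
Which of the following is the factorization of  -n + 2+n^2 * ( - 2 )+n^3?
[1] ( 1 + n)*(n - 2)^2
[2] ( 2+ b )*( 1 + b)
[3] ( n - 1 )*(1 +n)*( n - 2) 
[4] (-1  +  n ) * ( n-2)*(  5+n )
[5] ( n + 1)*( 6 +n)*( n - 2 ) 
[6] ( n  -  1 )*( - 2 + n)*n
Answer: 3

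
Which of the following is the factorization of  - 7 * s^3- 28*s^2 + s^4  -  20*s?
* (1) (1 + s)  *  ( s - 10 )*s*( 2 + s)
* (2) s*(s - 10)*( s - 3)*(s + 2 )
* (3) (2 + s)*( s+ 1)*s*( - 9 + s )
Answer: 1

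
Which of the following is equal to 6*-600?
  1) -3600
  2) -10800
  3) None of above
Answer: 1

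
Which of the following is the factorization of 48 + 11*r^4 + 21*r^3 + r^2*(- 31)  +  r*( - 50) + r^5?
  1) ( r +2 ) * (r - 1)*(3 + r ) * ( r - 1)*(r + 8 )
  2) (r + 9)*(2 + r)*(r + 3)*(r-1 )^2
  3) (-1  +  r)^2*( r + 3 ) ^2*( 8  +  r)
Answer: 1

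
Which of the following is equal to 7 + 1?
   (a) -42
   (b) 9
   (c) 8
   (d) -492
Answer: c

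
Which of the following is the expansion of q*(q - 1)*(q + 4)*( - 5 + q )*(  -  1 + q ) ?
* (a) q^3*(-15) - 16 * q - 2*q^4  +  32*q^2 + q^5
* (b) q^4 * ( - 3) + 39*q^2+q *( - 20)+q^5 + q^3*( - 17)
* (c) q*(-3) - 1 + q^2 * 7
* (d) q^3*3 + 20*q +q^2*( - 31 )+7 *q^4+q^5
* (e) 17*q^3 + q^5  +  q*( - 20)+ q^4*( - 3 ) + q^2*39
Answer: b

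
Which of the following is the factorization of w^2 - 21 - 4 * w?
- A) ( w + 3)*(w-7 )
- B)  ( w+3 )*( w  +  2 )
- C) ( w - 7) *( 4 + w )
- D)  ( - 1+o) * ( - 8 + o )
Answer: A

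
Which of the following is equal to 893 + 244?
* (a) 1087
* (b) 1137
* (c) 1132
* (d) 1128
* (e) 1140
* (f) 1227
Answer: b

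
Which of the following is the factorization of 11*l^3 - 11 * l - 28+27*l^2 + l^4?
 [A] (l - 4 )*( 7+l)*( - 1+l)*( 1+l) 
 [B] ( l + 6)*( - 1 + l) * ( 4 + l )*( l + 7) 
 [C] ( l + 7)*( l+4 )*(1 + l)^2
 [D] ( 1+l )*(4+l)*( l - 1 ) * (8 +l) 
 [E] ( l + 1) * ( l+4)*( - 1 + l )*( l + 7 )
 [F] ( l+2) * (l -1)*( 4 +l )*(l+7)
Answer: E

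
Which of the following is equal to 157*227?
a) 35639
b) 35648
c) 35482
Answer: a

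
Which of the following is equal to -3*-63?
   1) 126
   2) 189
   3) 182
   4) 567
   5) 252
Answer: 2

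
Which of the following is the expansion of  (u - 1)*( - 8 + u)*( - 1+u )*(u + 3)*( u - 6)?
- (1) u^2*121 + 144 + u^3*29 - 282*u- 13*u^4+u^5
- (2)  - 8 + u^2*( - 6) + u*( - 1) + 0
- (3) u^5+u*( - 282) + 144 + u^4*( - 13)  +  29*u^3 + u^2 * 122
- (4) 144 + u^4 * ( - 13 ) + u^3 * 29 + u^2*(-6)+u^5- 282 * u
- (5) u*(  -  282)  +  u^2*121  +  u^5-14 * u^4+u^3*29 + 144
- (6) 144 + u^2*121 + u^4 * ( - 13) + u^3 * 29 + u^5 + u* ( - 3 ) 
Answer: 1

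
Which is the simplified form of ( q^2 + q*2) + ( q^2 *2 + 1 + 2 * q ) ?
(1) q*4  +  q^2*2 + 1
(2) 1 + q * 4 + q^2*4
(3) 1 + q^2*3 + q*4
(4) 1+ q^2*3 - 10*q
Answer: 3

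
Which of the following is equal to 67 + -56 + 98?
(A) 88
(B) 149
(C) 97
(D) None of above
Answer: D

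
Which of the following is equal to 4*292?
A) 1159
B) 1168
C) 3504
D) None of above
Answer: B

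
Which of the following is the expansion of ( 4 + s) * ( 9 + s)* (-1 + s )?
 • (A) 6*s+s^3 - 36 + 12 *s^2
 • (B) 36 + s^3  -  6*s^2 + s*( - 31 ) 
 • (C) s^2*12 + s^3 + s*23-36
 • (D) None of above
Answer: C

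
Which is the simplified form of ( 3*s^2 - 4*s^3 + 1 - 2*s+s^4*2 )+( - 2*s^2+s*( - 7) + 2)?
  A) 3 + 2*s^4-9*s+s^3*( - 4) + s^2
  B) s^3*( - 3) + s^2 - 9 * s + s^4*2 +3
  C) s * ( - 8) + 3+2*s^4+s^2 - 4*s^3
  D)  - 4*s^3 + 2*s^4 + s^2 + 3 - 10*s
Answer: A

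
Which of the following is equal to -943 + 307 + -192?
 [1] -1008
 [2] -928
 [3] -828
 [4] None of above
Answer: 3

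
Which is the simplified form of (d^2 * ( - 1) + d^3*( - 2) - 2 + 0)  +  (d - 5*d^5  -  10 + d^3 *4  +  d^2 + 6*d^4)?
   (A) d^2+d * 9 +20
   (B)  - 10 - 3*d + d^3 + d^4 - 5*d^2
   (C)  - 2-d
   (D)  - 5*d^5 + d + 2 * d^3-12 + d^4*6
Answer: D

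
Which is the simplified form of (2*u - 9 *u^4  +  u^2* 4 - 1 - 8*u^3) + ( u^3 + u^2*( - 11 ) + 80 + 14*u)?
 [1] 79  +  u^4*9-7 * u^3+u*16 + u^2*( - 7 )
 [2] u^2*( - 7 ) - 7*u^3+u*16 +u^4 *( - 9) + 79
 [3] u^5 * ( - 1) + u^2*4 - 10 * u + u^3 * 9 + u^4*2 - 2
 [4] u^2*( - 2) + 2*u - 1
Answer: 2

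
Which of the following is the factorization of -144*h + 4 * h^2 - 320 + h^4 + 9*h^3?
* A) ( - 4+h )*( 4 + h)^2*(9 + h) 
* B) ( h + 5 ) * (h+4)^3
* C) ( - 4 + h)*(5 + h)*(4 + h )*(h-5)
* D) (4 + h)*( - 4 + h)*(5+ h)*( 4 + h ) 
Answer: D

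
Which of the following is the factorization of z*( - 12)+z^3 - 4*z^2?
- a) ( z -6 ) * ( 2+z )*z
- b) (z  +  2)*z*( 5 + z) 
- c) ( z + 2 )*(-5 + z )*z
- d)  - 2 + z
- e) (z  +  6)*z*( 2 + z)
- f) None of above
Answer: a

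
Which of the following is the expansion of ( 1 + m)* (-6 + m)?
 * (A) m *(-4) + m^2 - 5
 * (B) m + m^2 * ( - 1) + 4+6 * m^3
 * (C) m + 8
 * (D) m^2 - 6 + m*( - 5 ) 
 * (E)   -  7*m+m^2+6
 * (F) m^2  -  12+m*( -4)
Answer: D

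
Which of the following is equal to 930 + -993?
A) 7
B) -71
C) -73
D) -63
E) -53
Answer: D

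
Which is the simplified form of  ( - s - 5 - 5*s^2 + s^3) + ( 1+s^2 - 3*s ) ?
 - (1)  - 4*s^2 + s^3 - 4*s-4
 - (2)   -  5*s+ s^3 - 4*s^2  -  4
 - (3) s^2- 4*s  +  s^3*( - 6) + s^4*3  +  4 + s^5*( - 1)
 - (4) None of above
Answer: 1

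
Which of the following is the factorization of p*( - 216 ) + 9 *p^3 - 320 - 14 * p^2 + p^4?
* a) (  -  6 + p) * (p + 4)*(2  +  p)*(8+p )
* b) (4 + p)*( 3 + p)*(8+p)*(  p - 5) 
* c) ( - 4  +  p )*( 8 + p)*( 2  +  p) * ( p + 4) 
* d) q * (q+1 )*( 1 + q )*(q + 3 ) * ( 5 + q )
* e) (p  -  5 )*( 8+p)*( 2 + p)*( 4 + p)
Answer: e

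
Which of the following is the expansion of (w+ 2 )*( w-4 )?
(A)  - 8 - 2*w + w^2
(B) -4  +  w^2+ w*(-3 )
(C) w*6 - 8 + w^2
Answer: A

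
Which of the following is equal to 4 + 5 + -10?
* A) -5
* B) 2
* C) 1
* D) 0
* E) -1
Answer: E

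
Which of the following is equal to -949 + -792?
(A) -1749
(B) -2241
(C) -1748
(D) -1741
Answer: D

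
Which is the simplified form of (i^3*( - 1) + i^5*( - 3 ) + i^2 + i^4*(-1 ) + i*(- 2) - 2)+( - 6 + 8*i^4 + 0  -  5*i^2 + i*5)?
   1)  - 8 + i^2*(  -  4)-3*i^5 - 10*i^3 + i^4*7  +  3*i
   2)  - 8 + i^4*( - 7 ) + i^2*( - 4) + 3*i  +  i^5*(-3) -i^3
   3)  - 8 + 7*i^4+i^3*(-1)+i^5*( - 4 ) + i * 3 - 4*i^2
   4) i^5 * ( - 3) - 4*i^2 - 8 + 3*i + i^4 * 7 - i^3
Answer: 4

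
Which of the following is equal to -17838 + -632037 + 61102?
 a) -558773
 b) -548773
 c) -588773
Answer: c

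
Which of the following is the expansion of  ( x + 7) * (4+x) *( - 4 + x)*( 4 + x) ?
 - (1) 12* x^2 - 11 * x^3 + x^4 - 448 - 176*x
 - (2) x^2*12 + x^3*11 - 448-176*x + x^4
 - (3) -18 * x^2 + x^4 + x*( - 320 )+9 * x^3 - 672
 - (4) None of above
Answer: 2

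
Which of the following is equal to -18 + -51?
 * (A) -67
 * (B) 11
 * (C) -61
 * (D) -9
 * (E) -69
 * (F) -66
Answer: E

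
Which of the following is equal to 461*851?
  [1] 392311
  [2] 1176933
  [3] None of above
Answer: 1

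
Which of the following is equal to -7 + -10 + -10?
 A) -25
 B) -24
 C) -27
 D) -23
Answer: C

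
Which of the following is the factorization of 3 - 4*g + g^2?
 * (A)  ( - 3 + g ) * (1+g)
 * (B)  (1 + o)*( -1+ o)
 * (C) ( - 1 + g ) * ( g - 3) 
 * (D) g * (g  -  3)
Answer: C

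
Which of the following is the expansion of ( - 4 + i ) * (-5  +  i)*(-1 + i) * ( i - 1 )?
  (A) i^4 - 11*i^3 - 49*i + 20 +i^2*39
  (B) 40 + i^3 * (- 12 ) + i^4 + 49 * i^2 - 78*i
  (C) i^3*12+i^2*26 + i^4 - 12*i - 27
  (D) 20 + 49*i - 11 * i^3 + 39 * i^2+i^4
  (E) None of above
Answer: A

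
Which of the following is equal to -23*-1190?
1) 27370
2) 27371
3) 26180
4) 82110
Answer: 1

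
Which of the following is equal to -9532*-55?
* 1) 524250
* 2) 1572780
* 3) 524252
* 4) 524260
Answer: 4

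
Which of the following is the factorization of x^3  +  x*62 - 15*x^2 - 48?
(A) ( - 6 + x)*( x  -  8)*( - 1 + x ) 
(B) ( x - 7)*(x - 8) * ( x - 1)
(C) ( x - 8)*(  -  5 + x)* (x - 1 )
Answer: A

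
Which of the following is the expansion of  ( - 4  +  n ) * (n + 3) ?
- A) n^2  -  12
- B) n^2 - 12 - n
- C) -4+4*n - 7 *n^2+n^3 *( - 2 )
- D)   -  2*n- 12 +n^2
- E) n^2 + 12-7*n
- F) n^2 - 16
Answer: B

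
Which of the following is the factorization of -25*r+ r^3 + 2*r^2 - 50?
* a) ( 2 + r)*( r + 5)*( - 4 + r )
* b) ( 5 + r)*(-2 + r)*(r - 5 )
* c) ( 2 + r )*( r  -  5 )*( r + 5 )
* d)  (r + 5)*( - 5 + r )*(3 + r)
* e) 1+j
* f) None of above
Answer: c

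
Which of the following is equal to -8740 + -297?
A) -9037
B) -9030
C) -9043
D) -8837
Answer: A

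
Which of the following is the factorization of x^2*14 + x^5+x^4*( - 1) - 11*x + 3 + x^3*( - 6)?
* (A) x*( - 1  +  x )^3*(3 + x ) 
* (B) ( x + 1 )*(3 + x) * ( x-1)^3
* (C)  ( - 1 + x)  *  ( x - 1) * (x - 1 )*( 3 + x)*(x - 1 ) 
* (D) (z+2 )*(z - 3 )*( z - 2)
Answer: C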